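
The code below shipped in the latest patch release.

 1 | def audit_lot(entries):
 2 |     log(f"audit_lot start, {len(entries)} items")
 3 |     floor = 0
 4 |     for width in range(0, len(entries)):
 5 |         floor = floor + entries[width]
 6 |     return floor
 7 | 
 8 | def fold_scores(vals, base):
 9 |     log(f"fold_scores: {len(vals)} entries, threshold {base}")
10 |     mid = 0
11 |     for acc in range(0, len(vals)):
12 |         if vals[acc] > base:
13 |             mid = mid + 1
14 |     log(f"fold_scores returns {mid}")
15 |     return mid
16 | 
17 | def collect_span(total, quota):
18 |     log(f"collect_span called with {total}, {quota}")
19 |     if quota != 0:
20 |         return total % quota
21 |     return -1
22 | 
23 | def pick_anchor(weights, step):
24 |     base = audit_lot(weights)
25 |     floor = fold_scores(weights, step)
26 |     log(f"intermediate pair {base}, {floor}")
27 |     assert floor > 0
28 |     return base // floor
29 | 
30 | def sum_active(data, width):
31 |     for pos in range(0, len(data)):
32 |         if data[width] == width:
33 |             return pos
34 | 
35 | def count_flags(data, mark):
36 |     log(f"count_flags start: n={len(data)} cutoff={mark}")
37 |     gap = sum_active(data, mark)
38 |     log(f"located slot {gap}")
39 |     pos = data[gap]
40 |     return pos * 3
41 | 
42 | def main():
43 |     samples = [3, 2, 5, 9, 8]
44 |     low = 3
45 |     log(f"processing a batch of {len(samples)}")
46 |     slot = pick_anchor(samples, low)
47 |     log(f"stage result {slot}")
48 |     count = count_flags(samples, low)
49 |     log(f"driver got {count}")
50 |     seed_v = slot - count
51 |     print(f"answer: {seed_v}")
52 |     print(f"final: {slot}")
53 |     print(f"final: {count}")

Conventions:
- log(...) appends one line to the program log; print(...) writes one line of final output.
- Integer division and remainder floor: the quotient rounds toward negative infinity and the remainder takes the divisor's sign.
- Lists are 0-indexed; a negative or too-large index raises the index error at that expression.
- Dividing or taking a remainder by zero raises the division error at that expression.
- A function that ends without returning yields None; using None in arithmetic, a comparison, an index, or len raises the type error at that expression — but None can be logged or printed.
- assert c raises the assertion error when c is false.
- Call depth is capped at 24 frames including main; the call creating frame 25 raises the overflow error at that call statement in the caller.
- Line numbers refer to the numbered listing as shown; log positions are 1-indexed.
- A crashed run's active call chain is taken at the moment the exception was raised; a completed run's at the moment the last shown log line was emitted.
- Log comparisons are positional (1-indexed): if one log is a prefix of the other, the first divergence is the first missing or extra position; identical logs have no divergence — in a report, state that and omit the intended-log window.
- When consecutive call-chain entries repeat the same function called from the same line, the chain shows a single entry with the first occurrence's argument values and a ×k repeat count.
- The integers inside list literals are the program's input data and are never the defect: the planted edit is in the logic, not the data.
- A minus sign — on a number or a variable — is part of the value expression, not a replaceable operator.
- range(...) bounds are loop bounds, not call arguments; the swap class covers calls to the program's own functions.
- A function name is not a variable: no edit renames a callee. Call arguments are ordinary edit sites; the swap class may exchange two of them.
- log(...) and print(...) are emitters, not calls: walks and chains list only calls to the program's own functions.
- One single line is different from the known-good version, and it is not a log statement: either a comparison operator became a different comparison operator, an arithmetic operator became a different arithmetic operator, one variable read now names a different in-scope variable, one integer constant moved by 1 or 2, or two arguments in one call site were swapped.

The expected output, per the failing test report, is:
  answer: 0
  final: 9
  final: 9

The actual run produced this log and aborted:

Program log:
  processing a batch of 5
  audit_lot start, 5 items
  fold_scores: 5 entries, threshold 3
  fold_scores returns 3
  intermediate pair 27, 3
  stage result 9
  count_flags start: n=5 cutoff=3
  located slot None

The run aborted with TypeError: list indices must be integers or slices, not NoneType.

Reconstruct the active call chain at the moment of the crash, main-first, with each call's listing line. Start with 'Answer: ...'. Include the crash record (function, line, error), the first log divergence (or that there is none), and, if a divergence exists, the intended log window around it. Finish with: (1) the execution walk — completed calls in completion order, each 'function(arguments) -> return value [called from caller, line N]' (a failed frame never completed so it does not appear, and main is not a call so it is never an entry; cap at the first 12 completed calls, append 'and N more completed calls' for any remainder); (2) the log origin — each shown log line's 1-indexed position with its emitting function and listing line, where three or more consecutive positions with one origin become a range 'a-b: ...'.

Answer: main -> count_flags (called at line 48).
The tell: The log first diverges at position 8: the faulty run prints 'located slot None' where the working version prints 'located slot 0'.
Crash: count_flags, line 39, TypeError.
First divergence: position 8; shown 'located slot None' vs intended 'located slot 0'.
Intended log window:
  6: stage result 9
  7: count_flags start: n=5 cutoff=3
  8: located slot 0
  9: driver got 9
Execution walk:
  audit_lot([3, 2, 5, 9, 8]) -> 27  [called from pick_anchor, line 24]
  fold_scores([3, 2, 5, 9, 8], 3) -> 3  [called from pick_anchor, line 25]
  pick_anchor([3, 2, 5, 9, 8], 3) -> 9  [called from main, line 46]
  sum_active([3, 2, 5, 9, 8], 3) -> None  [called from count_flags, line 37]
Log origins:
  1: from main, line 45
  2: from audit_lot, line 2
  3: from fold_scores, line 9
  4: from fold_scores, line 14
  5: from pick_anchor, line 26
  6: from main, line 47
  7: from count_flags, line 36
  8: from count_flags, line 38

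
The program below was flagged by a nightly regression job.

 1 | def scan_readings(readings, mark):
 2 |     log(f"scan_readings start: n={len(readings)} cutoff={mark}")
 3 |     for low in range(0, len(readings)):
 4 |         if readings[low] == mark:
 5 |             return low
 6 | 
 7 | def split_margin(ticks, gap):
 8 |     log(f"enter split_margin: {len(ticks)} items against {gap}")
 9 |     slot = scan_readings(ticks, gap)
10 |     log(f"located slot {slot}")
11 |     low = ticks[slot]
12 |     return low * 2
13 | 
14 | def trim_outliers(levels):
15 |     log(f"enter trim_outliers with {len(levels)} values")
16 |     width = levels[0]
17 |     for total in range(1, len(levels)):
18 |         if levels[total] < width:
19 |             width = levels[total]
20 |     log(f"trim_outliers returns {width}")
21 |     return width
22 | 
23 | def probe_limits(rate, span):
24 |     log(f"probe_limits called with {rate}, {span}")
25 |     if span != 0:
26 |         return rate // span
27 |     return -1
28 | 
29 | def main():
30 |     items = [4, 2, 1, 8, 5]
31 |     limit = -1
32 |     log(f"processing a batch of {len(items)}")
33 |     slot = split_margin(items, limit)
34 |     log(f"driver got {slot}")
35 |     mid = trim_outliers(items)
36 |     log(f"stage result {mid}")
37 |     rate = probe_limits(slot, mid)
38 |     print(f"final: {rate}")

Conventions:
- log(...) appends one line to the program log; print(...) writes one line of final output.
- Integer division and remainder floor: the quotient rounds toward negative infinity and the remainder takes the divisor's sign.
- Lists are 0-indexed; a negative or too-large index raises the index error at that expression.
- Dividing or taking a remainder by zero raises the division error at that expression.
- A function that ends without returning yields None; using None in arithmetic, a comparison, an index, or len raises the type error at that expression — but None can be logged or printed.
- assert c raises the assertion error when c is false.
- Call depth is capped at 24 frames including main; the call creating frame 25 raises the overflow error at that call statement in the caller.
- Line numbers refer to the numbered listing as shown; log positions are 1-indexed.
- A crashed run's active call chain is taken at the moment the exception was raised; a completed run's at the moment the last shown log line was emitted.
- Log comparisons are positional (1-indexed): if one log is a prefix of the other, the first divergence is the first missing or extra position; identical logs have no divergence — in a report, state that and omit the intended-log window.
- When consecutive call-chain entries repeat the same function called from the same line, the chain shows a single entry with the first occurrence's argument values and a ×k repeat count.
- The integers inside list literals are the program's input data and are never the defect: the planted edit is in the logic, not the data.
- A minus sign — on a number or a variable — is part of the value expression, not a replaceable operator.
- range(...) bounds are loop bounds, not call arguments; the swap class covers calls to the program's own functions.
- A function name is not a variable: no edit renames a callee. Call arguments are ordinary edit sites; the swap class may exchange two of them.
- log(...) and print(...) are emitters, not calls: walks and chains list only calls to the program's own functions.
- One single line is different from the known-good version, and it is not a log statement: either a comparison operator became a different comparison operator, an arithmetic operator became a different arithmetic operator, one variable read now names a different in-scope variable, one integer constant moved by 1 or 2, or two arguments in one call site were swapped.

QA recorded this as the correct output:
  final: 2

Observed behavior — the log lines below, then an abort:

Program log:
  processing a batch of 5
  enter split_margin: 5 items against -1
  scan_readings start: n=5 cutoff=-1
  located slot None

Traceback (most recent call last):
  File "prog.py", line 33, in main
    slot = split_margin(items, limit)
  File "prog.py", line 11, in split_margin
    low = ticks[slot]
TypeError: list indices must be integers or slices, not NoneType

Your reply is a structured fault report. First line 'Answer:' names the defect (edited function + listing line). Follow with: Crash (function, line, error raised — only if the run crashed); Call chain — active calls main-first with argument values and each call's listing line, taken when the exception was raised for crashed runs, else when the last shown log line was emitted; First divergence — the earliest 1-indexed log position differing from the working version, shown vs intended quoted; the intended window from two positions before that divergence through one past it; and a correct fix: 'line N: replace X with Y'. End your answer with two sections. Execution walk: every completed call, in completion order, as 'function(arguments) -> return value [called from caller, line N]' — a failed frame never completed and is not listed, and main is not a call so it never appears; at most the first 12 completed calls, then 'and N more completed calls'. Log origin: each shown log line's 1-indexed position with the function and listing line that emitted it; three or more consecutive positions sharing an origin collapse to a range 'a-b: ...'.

Answer: the defect is in main at line 31.
Core observation: The log first diverges at position 2: the faulty run prints 'enter split_margin: 5 items against -1' where the working version prints 'enter split_margin: 5 items against 1'.
Crash: split_margin, line 11, TypeError.
Call chain: main -> split_margin([4, 2, 1, 8, 5], -1) (called at line 33).
First divergence: position 2 — shown 'enter split_margin: 5 items against -1', intended 'enter split_margin: 5 items against 1'.
Intended log window:
  1: processing a batch of 5
  2: enter split_margin: 5 items against 1
  3: scan_readings start: n=5 cutoff=1
Execution walk:
  scan_readings([4, 2, 1, 8, 5], -1) -> None  [called from split_margin, line 9]
Log origin:
  1: emitted by main (line 32)
  2: emitted by split_margin (line 8)
  3: emitted by scan_readings (line 2)
  4: emitted by split_margin (line 10)
A correct fix: line 31: replace `-1` with `1`.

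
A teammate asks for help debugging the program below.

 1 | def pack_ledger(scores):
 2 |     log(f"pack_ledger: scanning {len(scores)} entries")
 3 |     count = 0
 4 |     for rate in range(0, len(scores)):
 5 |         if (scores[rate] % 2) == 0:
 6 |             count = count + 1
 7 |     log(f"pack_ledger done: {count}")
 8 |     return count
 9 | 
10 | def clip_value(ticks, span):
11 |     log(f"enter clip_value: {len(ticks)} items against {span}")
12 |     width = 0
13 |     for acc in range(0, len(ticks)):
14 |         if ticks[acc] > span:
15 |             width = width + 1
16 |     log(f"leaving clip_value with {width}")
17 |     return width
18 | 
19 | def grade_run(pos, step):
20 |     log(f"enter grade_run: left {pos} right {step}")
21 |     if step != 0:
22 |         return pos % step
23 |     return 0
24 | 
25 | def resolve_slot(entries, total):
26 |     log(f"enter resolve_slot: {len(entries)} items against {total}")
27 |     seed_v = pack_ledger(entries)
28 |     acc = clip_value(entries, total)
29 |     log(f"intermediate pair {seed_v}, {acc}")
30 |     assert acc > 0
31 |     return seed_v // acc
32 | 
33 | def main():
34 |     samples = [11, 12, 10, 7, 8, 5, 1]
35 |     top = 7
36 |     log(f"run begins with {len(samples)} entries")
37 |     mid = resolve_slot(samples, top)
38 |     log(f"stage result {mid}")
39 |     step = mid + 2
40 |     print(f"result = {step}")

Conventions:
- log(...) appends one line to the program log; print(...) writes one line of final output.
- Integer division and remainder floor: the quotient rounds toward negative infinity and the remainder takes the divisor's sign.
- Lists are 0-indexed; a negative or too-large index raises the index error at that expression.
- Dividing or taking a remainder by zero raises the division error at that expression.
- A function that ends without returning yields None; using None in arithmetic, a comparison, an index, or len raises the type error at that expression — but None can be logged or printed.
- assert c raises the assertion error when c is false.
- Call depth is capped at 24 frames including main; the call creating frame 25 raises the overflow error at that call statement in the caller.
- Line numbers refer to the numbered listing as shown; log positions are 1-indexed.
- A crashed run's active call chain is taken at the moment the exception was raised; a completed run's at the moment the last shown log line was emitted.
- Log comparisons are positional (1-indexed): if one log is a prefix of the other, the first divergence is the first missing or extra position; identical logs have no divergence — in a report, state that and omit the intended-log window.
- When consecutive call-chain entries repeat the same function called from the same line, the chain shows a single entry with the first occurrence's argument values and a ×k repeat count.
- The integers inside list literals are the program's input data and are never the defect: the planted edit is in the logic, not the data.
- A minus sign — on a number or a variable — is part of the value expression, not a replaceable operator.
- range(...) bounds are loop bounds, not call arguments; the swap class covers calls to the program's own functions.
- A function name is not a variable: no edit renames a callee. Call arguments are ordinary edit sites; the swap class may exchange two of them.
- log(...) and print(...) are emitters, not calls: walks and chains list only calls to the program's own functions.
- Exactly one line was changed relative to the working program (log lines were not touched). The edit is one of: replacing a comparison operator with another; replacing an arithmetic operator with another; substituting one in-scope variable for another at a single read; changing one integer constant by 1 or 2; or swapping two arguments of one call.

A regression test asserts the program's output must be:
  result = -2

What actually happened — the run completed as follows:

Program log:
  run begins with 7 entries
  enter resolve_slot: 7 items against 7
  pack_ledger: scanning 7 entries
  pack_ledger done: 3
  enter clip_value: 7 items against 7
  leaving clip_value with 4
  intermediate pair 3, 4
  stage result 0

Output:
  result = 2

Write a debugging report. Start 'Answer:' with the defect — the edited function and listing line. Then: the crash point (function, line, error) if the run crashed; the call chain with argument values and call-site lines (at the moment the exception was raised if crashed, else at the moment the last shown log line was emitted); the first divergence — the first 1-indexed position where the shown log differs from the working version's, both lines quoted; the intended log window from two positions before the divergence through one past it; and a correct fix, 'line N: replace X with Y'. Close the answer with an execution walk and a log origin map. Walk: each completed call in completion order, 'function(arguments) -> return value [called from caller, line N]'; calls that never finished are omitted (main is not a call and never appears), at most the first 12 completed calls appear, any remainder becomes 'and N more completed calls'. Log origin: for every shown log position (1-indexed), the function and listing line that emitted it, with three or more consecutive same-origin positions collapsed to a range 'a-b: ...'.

Answer: the defect is in main at line 39.
Key observation: Log streams are identical — the defect surfaces only in the printed output.
Call chain: main.
First divergence: none (the log streams are identical).
Execution walk:
  pack_ledger([11, 12, 10, 7, 8, 5, 1]) -> 3  [called from resolve_slot, line 27]
  clip_value([11, 12, 10, 7, 8, 5, 1], 7) -> 4  [called from resolve_slot, line 28]
  resolve_slot([11, 12, 10, 7, 8, 5, 1], 7) -> 0  [called from main, line 37]
Log line origins:
  1: logged in main at line 36
  2: logged in resolve_slot at line 26
  3: logged in pack_ledger at line 2
  4: logged in pack_ledger at line 7
  5: logged in clip_value at line 11
  6: logged in clip_value at line 16
  7: logged in resolve_slot at line 29
  8: logged in main at line 38
A correct fix: line 39: replace `+` with `-`.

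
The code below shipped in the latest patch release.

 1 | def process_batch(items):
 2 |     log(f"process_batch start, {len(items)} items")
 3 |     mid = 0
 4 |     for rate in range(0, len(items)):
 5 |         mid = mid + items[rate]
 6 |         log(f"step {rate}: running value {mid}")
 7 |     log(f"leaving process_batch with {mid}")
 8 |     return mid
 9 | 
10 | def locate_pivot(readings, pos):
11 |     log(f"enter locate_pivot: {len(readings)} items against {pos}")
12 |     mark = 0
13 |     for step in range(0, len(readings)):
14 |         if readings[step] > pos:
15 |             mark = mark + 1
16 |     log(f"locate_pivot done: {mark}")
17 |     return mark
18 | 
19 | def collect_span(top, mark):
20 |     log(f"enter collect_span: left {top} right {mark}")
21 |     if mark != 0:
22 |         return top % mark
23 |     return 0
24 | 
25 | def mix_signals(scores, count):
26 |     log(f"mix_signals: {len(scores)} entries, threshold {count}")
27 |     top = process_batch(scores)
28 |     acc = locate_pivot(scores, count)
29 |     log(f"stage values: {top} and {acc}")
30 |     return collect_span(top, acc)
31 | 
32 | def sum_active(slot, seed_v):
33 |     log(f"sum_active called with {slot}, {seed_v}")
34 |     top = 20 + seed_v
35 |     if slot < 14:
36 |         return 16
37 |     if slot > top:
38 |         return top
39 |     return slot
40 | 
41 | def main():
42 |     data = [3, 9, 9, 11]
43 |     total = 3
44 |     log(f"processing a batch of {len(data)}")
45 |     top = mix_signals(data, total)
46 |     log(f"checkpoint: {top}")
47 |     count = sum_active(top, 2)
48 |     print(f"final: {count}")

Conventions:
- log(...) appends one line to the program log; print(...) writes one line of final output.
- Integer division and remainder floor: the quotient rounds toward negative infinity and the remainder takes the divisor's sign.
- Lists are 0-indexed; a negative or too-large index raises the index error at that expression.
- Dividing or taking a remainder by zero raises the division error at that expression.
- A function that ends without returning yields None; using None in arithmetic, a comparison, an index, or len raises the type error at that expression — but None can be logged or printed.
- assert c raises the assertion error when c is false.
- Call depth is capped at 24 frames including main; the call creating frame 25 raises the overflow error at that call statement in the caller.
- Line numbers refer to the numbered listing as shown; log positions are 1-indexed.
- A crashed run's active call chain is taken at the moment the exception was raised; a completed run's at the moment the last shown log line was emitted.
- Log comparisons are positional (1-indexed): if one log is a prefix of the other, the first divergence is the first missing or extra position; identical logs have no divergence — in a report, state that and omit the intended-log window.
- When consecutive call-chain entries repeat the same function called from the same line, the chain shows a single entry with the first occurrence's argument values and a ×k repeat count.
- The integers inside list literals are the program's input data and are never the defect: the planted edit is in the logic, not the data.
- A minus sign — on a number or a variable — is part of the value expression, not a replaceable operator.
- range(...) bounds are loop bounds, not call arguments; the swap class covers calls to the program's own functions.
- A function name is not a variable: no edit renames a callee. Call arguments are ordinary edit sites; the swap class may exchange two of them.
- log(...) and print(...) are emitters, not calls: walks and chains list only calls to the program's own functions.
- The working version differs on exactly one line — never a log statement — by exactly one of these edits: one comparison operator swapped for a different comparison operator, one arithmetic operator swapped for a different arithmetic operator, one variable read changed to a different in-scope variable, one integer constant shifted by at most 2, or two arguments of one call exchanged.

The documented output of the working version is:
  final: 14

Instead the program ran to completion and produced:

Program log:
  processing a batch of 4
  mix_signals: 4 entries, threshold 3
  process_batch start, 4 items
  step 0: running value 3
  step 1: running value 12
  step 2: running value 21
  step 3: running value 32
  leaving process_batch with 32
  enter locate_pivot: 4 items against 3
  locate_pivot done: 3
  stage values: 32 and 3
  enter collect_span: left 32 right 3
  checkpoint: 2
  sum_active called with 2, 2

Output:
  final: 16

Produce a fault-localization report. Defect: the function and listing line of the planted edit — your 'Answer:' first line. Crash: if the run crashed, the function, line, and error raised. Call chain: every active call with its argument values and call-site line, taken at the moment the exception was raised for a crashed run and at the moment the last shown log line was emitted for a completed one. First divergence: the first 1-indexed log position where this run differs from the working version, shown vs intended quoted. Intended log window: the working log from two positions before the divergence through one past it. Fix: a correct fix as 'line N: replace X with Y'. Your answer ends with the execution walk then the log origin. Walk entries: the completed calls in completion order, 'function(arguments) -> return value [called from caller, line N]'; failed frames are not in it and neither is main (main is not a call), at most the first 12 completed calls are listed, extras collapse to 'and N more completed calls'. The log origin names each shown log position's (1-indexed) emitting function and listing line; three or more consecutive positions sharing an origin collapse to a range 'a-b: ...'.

Answer: the defect is in sum_active at line 36.
The tell: No log line changed; the fault shows up purely in the output.
Call chain: main -> sum_active(2, 2) (called at line 47).
First divergence: there is none — every log position agrees.
Execution walk:
  process_batch([3, 9, 9, 11]) -> 32  [called from mix_signals, line 27]
  locate_pivot([3, 9, 9, 11], 3) -> 3  [called from mix_signals, line 28]
  collect_span(32, 3) -> 2  [called from mix_signals, line 30]
  mix_signals([3, 9, 9, 11], 3) -> 2  [called from main, line 45]
  sum_active(2, 2) -> 16  [called from main, line 47]
Log line origins:
  1: logged in main at line 44
  2: logged in mix_signals at line 26
  3: logged in process_batch at line 2
  4-7: logged in process_batch at line 6
  8: logged in process_batch at line 7
  9: logged in locate_pivot at line 11
  10: logged in locate_pivot at line 16
  11: logged in mix_signals at line 29
  12: logged in collect_span at line 20
  13: logged in main at line 46
  14: logged in sum_active at line 33
A correct fix: line 36: replace `16` with `14`.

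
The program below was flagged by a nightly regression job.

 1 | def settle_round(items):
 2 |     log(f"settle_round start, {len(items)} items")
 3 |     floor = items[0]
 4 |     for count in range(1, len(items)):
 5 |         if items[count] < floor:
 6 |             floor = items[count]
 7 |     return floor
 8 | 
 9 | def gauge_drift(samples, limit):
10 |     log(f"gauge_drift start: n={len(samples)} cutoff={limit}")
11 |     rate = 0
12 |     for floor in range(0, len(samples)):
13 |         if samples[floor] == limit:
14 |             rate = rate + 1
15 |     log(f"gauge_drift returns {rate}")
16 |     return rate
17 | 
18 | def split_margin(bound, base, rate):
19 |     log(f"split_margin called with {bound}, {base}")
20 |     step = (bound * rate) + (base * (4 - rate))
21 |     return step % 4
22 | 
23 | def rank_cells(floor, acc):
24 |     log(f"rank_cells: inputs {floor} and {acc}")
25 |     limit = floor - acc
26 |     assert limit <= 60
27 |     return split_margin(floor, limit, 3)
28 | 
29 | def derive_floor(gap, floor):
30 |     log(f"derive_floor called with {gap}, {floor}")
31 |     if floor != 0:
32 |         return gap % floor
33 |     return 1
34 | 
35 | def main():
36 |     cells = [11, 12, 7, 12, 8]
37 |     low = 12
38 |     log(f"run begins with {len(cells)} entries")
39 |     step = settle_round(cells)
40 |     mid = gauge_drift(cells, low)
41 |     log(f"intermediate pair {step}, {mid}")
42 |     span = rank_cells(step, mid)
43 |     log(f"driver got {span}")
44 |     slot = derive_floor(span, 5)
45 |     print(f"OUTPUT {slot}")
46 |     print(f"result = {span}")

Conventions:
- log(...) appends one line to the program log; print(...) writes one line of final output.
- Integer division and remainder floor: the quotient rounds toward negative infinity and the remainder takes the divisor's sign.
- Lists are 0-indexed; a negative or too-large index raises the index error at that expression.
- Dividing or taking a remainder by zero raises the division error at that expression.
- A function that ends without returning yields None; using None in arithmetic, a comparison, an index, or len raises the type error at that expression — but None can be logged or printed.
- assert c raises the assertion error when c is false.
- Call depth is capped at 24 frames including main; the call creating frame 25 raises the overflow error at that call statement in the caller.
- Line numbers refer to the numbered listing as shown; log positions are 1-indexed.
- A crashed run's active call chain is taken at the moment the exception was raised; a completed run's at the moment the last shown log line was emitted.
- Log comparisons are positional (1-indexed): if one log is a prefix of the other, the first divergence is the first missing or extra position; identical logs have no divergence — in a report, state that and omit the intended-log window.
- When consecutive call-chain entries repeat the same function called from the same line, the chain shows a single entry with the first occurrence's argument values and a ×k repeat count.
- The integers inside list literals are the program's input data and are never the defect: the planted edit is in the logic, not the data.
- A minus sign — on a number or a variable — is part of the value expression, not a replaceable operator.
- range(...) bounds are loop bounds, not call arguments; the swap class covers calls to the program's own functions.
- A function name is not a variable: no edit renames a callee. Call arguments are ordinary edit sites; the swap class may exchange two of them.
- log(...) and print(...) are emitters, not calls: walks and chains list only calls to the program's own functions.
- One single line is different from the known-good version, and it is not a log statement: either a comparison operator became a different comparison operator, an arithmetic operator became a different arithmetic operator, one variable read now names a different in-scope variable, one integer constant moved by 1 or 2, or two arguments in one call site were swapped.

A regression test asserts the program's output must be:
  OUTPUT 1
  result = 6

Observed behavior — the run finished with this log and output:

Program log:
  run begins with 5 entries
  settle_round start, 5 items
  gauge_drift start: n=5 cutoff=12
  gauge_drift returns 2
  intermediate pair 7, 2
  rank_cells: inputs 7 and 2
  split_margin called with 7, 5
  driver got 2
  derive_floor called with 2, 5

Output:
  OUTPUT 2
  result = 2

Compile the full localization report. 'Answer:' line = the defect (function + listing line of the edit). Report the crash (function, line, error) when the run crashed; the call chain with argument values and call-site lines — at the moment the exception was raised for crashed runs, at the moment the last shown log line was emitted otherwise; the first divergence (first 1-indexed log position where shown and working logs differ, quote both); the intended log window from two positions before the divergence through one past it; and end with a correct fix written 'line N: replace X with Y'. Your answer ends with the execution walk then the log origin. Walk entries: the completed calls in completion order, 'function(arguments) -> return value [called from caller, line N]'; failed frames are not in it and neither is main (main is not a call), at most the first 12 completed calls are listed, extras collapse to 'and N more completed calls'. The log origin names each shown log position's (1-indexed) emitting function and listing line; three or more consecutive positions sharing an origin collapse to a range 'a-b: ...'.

Answer: the defect is in split_margin at line 21.
The tell: At log position 8 the runs split — shown 'driver got 2', but the working version logs 'driver got 6'.
Call chain: main -> derive_floor(2, 5) (called at line 44).
First divergence: position 8 — shown 'driver got 2', intended 'driver got 6'.
Intended log window:
  6: rank_cells: inputs 7 and 2
  7: split_margin called with 7, 5
  8: driver got 6
  9: derive_floor called with 6, 5
Execution walk:
  settle_round([11, 12, 7, 12, 8]) -> 7  [called from main, line 39]
  gauge_drift([11, 12, 7, 12, 8], 12) -> 2  [called from main, line 40]
  split_margin(7, 5, 3) -> 2  [called from rank_cells, line 27]
  rank_cells(7, 2) -> 2  [called from main, line 42]
  derive_floor(2, 5) -> 2  [called from main, line 44]
Log origin:
  1 — main, line 38
  2 — settle_round, line 2
  3 — gauge_drift, line 10
  4 — gauge_drift, line 15
  5 — main, line 41
  6 — rank_cells, line 24
  7 — split_margin, line 19
  8 — main, line 43
  9 — derive_floor, line 30
A correct fix: line 21: replace `%` with `//`.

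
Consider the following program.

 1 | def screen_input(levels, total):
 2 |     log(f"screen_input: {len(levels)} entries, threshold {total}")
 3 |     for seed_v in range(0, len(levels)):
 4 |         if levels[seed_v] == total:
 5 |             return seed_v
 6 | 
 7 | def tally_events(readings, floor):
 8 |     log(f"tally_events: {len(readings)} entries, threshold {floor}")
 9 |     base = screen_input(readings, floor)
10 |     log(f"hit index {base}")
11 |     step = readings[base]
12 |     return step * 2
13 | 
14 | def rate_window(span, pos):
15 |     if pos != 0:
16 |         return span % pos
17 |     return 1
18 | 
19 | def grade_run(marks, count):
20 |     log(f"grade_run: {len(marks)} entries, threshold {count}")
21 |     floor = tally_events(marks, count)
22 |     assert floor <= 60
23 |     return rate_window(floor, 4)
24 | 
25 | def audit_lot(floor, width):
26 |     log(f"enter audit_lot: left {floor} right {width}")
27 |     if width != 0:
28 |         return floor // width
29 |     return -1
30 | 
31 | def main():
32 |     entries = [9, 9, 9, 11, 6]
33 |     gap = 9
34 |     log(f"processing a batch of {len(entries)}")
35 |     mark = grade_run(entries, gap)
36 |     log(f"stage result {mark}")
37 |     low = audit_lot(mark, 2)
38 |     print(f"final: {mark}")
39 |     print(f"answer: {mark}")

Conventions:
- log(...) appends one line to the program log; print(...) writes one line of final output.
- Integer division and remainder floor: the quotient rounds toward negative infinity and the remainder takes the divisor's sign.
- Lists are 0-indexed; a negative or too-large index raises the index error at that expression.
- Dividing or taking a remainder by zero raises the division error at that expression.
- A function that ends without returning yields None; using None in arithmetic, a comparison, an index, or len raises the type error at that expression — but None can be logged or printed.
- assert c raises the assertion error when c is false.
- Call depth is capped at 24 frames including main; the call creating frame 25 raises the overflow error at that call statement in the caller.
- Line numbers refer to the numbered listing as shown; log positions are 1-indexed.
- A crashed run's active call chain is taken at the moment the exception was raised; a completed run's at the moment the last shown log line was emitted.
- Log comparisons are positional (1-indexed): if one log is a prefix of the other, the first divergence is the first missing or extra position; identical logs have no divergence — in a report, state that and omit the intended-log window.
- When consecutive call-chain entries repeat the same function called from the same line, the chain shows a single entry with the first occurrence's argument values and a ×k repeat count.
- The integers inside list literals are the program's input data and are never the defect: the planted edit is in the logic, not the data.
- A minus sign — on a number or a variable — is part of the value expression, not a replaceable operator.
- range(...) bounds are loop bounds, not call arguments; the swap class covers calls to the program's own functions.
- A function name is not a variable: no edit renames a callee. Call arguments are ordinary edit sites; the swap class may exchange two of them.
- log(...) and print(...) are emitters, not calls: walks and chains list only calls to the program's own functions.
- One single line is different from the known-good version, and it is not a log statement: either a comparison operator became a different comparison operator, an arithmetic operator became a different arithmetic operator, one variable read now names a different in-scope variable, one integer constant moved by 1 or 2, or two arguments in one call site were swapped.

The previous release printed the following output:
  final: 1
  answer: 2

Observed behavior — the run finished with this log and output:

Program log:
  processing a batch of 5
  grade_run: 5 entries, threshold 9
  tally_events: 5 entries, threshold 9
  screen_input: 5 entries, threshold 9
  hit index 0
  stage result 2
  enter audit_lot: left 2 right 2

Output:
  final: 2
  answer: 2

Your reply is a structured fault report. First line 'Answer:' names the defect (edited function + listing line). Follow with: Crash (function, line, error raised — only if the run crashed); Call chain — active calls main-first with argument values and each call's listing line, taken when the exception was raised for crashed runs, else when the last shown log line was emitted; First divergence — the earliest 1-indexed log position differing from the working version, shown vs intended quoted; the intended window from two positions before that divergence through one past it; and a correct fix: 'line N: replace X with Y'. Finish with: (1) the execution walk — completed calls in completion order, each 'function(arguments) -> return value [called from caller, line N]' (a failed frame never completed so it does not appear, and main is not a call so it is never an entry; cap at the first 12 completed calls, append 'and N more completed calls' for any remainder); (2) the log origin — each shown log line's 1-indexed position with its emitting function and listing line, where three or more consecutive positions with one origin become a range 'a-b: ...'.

Answer: the defect is in main at line 38.
Core observation: Nothing in the log betrays the bug — only the output does.
Call chain: main -> audit_lot(2, 2) (called at line 37).
First divergence: none; the two logs match at every position.
Execution walk:
  screen_input([9, 9, 9, 11, 6], 9) -> 0  [called from tally_events, line 9]
  tally_events([9, 9, 9, 11, 6], 9) -> 18  [called from grade_run, line 21]
  rate_window(18, 4) -> 2  [called from grade_run, line 23]
  grade_run([9, 9, 9, 11, 6], 9) -> 2  [called from main, line 35]
  audit_lot(2, 2) -> 1  [called from main, line 37]
Log line origins:
  1 — main, line 34
  2 — grade_run, line 20
  3 — tally_events, line 8
  4 — screen_input, line 2
  5 — tally_events, line 10
  6 — main, line 36
  7 — audit_lot, line 26
A correct fix: line 38: replace `mark` with `low`.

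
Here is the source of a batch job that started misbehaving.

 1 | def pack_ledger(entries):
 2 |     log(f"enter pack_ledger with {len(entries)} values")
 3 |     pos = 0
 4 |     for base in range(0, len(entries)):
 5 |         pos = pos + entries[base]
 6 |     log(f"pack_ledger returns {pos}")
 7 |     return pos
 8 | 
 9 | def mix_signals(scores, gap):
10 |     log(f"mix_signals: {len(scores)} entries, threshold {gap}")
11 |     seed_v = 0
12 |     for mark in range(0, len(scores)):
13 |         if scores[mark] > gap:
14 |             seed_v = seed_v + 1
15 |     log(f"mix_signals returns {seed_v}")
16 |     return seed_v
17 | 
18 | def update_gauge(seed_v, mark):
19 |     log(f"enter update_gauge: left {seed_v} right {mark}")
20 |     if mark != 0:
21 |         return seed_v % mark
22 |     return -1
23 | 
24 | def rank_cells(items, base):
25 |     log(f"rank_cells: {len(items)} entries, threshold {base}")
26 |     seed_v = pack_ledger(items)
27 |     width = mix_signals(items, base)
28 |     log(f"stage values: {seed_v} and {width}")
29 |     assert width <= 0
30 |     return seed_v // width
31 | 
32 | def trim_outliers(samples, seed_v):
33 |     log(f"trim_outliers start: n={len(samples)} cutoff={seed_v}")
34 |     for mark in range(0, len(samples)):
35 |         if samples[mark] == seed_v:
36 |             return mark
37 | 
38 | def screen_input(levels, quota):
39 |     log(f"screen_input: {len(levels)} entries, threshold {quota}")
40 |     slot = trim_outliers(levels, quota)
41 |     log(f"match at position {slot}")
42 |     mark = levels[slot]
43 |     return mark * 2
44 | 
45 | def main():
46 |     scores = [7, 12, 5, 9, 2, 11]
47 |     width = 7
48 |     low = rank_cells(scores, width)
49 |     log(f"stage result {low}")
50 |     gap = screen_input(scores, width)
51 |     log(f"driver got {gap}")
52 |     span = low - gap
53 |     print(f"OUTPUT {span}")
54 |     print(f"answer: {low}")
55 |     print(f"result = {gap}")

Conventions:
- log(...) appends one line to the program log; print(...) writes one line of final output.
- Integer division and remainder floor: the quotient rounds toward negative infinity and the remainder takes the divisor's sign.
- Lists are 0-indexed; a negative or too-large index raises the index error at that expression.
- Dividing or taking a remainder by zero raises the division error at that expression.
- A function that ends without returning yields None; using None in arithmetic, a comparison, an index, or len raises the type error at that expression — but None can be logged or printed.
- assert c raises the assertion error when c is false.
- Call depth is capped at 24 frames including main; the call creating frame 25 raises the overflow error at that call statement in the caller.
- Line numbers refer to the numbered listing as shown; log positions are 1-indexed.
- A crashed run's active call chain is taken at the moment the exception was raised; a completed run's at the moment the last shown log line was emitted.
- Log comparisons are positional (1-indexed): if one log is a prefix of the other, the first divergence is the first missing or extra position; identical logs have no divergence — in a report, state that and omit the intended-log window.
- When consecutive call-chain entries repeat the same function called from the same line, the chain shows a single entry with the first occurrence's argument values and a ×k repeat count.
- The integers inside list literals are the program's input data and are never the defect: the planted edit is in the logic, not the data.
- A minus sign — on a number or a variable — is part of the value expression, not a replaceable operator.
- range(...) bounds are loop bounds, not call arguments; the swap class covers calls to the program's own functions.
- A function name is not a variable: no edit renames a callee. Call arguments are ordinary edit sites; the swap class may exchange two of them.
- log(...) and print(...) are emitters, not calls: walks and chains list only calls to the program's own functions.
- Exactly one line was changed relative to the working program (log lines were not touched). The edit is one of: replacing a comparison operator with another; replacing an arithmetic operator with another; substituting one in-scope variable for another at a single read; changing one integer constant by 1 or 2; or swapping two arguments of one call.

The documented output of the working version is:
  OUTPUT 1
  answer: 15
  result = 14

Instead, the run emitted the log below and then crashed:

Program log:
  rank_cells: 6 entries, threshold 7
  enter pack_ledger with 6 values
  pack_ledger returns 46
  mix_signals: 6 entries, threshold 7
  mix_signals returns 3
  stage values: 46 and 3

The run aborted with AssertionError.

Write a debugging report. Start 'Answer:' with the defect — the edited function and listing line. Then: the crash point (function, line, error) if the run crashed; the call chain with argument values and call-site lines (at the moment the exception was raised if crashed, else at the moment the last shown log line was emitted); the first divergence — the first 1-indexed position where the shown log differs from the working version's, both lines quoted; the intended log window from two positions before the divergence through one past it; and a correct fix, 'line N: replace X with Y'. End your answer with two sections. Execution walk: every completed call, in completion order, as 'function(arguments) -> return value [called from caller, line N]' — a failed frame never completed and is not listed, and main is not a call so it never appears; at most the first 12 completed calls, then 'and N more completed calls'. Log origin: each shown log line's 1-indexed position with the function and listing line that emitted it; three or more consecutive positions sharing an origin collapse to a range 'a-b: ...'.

Answer: the defect is in rank_cells at line 29.
The tell: Only 6 log lines were emitted before the run died; the intended continuation was 'stage result 15'.
Crash: rank_cells, line 29, AssertionError.
Call chain: main -> rank_cells([7, 12, 5, 9, 2, 11], 7) (called at line 48).
First divergence: position 7 — after 6 matching lines the faulty run goes silent; intended next line 'stage result 15'.
Intended log window:
  5: mix_signals returns 3
  6: stage values: 46 and 3
  7: stage result 15
  8: screen_input: 6 entries, threshold 7
Execution walk:
  pack_ledger([7, 12, 5, 9, 2, 11]) -> 46  [called from rank_cells, line 26]
  mix_signals([7, 12, 5, 9, 2, 11], 7) -> 3  [called from rank_cells, line 27]
Origin of each log line:
  1 — rank_cells, line 25
  2 — pack_ledger, line 2
  3 — pack_ledger, line 6
  4 — mix_signals, line 10
  5 — mix_signals, line 15
  6 — rank_cells, line 28
A correct fix: line 29: replace `<=` with `>`.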